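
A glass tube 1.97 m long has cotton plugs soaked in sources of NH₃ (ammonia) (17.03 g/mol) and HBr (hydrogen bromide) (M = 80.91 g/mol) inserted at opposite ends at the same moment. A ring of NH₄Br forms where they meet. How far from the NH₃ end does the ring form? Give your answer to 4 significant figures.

1.350 m

In equal time, each gas travels a distance ∝ its rate ∝ 1/√M, so d_NH₃/d_HBr = √(M_HBr/M_NH₃) = √(80.91/17.03) = 2.180.
With d_NH₃ + d_HBr = 1.97 m, d_HBr = 1.97/(1 + 2.180) = 0.6196 m.
d_NH₃ = 1.97 − 0.6196 = 1.350 m.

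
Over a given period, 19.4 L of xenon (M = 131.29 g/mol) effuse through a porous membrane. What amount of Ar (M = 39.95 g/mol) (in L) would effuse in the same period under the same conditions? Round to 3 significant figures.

35.2 L

Graham's law gives rate_Ar/rate_Xe = √(M_Xe/M_Ar) = √(131.29/39.95) = √3.286 = 1.813.
So the volume for Ar is 19.4 × 1.813 = 35.2 L.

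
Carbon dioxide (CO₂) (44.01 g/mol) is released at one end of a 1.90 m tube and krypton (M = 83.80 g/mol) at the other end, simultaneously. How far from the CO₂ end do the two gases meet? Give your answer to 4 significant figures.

1.102 m

Graham's law gives d_CO₂/d_Kr = rate_CO₂/rate_Kr = √(M_Kr/M_CO₂) = √(83.80/44.01) = 1.380.
With d_CO₂ + d_Kr = 1.90 m, d_Kr = 1.90/(1 + 1.380) = 0.7984 m.
d_CO₂ = 1.90 − 0.7984 = 1.102 m.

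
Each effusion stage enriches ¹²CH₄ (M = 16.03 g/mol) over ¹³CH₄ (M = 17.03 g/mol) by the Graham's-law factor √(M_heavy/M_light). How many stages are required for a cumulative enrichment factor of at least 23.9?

Per stage α = (17.03/16.03)^(1/2) = 1.06238^0.5, giving ln α = 0.03026.
Need α^N ≥ 23.9 ⇒ N ≥ ln(23.9) / ln α = 3.174 / 0.03026 = 104.90.
Rounding up, N = 105 stages.

105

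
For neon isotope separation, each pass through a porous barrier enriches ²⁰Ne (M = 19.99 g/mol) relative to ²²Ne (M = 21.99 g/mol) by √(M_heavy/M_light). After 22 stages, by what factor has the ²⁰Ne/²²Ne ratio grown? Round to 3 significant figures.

2.85

Each stage multiplies the ratio by α = √(21.99/19.99), so after 22 stages the overall factor is α^22 = (21.99/19.99)^(22/2).
= 1.10005^11 = 2.85.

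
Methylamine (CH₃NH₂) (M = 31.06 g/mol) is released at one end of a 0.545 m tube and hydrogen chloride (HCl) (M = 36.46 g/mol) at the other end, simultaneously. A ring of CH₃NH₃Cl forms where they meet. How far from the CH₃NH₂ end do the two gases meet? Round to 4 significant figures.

0.2834 m

In equal time, each gas travels a distance ∝ its rate ∝ 1/√M, so d_CH₃NH₂/d_HCl = √(M_HCl/M_CH₃NH₂) = √(36.46/31.06) = 1.083.
With d_CH₃NH₂ + d_HCl = 0.545 m, d_HCl = 0.545/(1 + 1.083) = 0.2616 m.
d_CH₃NH₂ = 0.545 − 0.2616 = 0.2834 m.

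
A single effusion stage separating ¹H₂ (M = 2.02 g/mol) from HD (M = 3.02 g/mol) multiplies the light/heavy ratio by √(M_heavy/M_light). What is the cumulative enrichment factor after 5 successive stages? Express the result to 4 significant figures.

Each stage multiplies the ratio by α = √(3.02/2.02), so after 5 stages the overall factor is α^5 = (3.02/2.02)^(5/2).
= 1.49505^(5/2) = 2.733.

2.733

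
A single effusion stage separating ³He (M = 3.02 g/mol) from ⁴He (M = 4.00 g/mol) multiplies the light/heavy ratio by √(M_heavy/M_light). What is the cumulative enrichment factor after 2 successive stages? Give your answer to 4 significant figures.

1.325

The single-stage factor is √(M_heavy/M_light), so 2 stages give [√(4.00/3.02)]^2 = (4.00/3.02)^(2/2).
= 1.32450^1 = 1.325.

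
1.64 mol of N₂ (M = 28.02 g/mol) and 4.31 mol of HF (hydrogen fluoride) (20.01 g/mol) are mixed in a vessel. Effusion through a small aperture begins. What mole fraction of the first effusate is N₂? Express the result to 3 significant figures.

The effusion rate of species i is ∝ p_i/√M_i ∝ n_i/√M_i.
x_N₂(eff) = (n_N₂/√M_N₂) / (n_N₂/√M_N₂ + n_HF/√M_HF)
= (1.64/√28.02) / (1.64/√28.02 + 4.31/√20.01) = 0.3098/(0.3098 + 0.9635) = 0.243.

0.243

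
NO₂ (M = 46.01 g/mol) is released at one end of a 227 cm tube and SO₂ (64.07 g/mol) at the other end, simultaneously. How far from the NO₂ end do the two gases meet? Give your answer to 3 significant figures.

123 cm

In equal time, each gas travels a distance ∝ its rate ∝ 1/√M, so d_NO₂/d_SO₂ = √(M_SO₂/M_NO₂) = √(64.07/46.01) = 1.180.
With d_NO₂ + d_SO₂ = 227 cm, d_SO₂ = 227/(1 + 1.180) = 104.1 cm.
d_NO₂ = 227 − 104.1 = 123 cm.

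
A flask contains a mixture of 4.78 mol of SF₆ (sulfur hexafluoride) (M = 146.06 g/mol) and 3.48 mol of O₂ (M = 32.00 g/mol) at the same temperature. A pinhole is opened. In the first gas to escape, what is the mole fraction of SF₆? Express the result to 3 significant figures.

Rate_i ∝ x_i/√M_i (Graham's law weighted by mole fraction), so the effusate composition follows n_i/√M_i.
Mole fraction of SF₆ in the effusate = (n_SF₆/√M_SF₆) / (n_SF₆/√M_SF₆ + n_O₂/√M_O₂)
= (4.78/√146.06) / (4.78/√146.06 + 3.48/√32.00) = 0.3955/(0.3955 + 0.6152) = 0.391.

0.391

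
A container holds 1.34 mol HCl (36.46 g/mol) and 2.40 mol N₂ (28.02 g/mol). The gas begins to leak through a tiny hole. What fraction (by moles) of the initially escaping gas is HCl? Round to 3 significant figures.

0.329

The effusion rate of species i is ∝ p_i/√M_i ∝ n_i/√M_i.
x_HCl(eff) = (n_HCl/√M_HCl) / (n_HCl/√M_HCl + n_N₂/√M_N₂)
= (1.34/√36.46) / (1.34/√36.46 + 2.40/√28.02) = 0.2219/(0.2219 + 0.4534) = 0.329.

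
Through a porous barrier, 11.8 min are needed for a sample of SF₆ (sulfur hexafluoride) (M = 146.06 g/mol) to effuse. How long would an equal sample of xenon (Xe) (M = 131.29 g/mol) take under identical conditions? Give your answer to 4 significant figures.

11.19 min

Using Graham's law: t_Xe/t_SF₆ = √(M_Xe/M_SF₆) = √(131.29/146.06) = √0.8989 = 0.9481.
So the time for Xe is 11.8 × 0.9481 = 11.19 min.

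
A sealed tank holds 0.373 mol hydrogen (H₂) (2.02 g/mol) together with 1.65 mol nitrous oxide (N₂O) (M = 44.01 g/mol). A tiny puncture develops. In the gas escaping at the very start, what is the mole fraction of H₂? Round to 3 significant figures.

0.513

Each component's effusion rate ∝ (its partial pressure)·(1/√M) ∝ n_i/√M_i.
x_H₂(eff) = (n_H₂/√M_H₂) / (n_H₂/√M_H₂ + n_N₂O/√M_N₂O)
= (0.373/√2.02) / (0.373/√2.02 + 1.65/√44.01) = 0.2624/(0.2624 + 0.2487) = 0.513.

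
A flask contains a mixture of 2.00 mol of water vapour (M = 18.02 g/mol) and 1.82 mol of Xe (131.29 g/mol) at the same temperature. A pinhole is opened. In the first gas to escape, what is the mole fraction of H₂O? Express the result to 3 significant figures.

0.748

Each component's effusion rate ∝ (its partial pressure)·(1/√M) ∝ n_i/√M_i.
x_H₂O(eff) = (n_H₂O/√M_H₂O) / (n_H₂O/√M_H₂O + n_Xe/√M_Xe)
= (2.00/√18.02) / (2.00/√18.02 + 1.82/√131.29) = 0.4711/(0.4711 + 0.1588) = 0.748.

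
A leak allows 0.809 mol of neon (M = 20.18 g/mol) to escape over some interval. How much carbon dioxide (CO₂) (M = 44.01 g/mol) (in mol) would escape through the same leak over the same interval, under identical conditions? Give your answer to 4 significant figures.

From Graham's law, rate_CO₂/rate_Ne = √(M_Ne/M_CO₂) = √(20.18/44.01) = √0.4585 = 0.6772.
So the amount for CO₂ is 0.809 × 0.6772 = 0.5478 mol.

0.5478 mol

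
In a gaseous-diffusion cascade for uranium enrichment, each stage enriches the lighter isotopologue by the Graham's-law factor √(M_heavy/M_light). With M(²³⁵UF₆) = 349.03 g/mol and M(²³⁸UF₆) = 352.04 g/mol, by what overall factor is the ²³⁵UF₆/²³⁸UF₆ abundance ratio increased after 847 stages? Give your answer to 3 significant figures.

38.0

After 847 stages the ratio has grown by (√(352.04/349.03))^847 = (352.04/349.03)^(847/2).
= 1.00862^(847/2) = 38.0.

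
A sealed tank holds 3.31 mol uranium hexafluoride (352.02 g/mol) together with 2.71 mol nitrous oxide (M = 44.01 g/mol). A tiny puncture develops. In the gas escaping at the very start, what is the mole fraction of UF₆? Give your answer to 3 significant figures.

0.302

Each component's effusion rate ∝ (its partial pressure)·(1/√M) ∝ n_i/√M_i.
So x_UF₆ in the escaping gas = (n_UF₆/√M_UF₆) / Σ(n_i/√M_i)
= (3.31/√352.02) / (3.31/√352.02 + 2.71/√44.01) = 0.1764/(0.1764 + 0.4085) = 0.302.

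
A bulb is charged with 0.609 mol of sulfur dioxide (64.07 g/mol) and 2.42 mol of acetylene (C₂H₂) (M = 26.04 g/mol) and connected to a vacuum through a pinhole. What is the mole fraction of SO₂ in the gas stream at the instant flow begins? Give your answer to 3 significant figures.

The effusion rate of species i is ∝ p_i/√M_i ∝ n_i/√M_i.
Mole fraction of SO₂ in the effusate = (n_SO₂/√M_SO₂) / (n_SO₂/√M_SO₂ + n_C₂H₂/√M_C₂H₂)
= (0.609/√64.07) / (0.609/√64.07 + 2.42/√26.04) = 0.07608/(0.07608 + 0.4742) = 0.138.

0.138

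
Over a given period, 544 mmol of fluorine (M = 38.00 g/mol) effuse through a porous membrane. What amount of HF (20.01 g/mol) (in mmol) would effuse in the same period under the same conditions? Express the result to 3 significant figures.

750 mmol

Using Graham's law: rate_HF/rate_F₂ = √(M_F₂/M_HF) = √(38.00/20.01) = √1.899 = 1.378.
So the amount for HF is 544 × 1.378 = 750 mmol.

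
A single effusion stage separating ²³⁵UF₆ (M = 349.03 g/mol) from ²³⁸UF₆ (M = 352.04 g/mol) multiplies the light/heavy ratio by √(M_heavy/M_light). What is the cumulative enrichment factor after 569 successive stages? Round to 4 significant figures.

11.51

Overall factor = α^569 with α = √(352.04/349.03), i.e. (352.04/349.03)^(569/2).
= 1.00862^(569/2) = 11.51.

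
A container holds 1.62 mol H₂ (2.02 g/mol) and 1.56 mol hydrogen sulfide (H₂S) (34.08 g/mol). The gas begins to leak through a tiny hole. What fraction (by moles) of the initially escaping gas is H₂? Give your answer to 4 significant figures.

0.8101

Effusion rate of each component ∝ n_i/√M_i (partial pressure × 1/√M).
So x_H₂ in the escaping gas = (n_H₂/√M_H₂) / Σ(n_i/√M_i)
= (1.62/√2.02) / (1.62/√2.02 + 1.56/√34.08) = 1.140/(1.140 + 0.2672) = 0.8101.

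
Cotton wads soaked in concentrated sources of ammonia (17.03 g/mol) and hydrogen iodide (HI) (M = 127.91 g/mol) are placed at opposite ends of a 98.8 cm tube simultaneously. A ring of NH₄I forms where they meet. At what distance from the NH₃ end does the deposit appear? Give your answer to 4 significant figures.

Distances travelled in equal time are proportional to diffusion rates, so d_NH₃/d_HI = √(M_HI/M_NH₃) = √(127.91/17.03) = 2.741.
With d_NH₃ + d_HI = 98.8 cm, d_HI = 98.8/(1 + 2.741) = 26.41 cm.
d_NH₃ = 98.8 − 26.41 = 72.39 cm.

72.39 cm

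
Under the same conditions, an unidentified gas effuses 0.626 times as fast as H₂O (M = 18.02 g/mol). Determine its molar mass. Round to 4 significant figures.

Since effusion rate ∝ 1/√M, rate_X/rate_H₂O = √(M_H₂O/M_X).
0.626 = √(18.02/M_X)
M_X = 18.02 / 0.626² = 18.02 / 0.3919 = 45.98 g/mol

45.98 g/mol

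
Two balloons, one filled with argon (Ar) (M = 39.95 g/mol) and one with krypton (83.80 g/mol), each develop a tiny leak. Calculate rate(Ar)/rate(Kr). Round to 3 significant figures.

Graham's law gives rate_Ar/rate_Kr = √(M_Kr/M_Ar) = √(83.80/39.95) = √2.098 = 1.45.

1.45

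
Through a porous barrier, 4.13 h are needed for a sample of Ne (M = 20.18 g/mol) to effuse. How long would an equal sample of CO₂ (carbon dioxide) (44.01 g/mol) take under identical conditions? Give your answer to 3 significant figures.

By Graham's law, t_CO₂/t_Ne = √(M_CO₂/M_Ne) = √(44.01/20.18) = √2.181 = 1.477.
So the time for CO₂ is 4.13 × 1.477 = 6.10 h.

6.10 h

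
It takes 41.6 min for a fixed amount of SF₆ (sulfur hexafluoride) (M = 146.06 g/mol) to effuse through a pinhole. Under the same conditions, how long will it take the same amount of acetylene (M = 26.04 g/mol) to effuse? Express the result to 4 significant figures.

Since effusion rate ∝ 1/√M, t_C₂H₂/t_SF₆ = √(M_C₂H₂/M_SF₆) = √(26.04/146.06) = √0.1783 = 0.4222.
So the time for C₂H₂ is 41.6 × 0.4222 = 17.57 min.

17.57 min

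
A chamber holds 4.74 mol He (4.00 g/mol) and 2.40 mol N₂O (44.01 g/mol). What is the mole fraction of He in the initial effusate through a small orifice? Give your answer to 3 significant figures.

0.868

The effusion rate of species i is ∝ p_i/√M_i ∝ n_i/√M_i.
Mole fraction of He in the effusate = (n_He/√M_He) / (n_He/√M_He + n_N₂O/√M_N₂O)
= (4.74/√4.00) / (4.74/√4.00 + 2.40/√44.01) = 2.370/(2.370 + 0.3618) = 0.868.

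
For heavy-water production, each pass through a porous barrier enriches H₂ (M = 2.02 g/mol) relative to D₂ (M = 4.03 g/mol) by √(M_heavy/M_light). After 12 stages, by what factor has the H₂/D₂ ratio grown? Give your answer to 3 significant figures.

63.1

Each stage multiplies the ratio by α = √(4.03/2.02), so after 12 stages the overall factor is α^12 = (4.03/2.02)^(12/2).
= 1.99505^6 = 63.1.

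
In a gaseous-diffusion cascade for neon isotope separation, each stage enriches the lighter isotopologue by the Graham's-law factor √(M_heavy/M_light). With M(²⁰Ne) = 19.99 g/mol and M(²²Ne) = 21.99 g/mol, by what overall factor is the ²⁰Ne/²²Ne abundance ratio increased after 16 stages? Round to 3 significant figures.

2.14

The single-stage factor is √(M_heavy/M_light), so 16 stages give [√(21.99/19.99)]^16 = (21.99/19.99)^(16/2).
= 1.10005^8 = 2.14.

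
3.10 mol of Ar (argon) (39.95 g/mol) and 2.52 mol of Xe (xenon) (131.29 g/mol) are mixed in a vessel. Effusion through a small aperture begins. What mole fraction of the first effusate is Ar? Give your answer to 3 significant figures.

0.690

Each component's effusion rate ∝ (its partial pressure)·(1/√M) ∝ n_i/√M_i.
So x_Ar in the escaping gas = (n_Ar/√M_Ar) / Σ(n_i/√M_i)
= (3.10/√39.95) / (3.10/√39.95 + 2.52/√131.29) = 0.4905/(0.4905 + 0.2199) = 0.690.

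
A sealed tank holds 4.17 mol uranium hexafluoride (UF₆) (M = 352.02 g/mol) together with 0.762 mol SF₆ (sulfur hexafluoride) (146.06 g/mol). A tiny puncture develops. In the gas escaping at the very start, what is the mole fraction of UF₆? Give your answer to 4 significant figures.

0.7790

Rate_i ∝ x_i/√M_i (Graham's law weighted by mole fraction), so the effusate composition follows n_i/√M_i.
Mole fraction of UF₆ in the effusate = (n_UF₆/√M_UF₆) / (n_UF₆/√M_UF₆ + n_SF₆/√M_SF₆)
= (4.17/√352.02) / (4.17/√352.02 + 0.762/√146.06) = 0.2223/(0.2223 + 0.06305) = 0.7790.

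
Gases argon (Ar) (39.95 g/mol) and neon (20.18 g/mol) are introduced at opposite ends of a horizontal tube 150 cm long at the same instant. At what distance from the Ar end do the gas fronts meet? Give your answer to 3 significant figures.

62.3 cm

The fronts meet when d_Ar + d_Ne = L with d_Ar/d_Ne = √(M_Ne/M_Ar) (Graham's law). Here √(M_Ne/M_Ar) = √(20.18/39.95) = 0.7107.
With d_Ar + d_Ne = 150 cm, d_Ne = 150/(1 + 0.7107) = 87.68 cm.
d_Ar = 150 − 87.68 = 62.3 cm.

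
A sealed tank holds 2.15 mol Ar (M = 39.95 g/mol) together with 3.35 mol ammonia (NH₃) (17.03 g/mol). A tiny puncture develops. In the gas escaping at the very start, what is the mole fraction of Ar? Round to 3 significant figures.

0.295

The effusion rate of species i is ∝ p_i/√M_i ∝ n_i/√M_i.
So x_Ar in the escaping gas = (n_Ar/√M_Ar) / Σ(n_i/√M_i)
= (2.15/√39.95) / (2.15/√39.95 + 3.35/√17.03) = 0.3402/(0.3402 + 0.8118) = 0.295.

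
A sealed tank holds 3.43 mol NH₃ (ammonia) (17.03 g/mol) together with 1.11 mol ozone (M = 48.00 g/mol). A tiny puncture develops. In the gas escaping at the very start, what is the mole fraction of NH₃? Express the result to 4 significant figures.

Rate_i ∝ x_i/√M_i (Graham's law weighted by mole fraction), so the effusate composition follows n_i/√M_i.
x_NH₃(eff) = (n_NH₃/√M_NH₃) / (n_NH₃/√M_NH₃ + n_O₃/√M_O₃)
= (3.43/√17.03) / (3.43/√17.03 + 1.11/√48.00) = 0.8312/(0.8312 + 0.1602) = 0.8384.

0.8384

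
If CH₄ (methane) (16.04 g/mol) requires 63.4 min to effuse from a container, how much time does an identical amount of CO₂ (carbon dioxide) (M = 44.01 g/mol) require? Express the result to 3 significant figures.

From Graham's law, t_CO₂/t_CH₄ = √(M_CO₂/M_CH₄) = √(44.01/16.04) = √2.744 = 1.656.
So the time for CO₂ is 63.4 × 1.656 = 105 min.

105 min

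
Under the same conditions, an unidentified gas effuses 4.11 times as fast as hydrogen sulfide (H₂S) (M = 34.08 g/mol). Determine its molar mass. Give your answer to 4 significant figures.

By Graham's law, rate_X/rate_H₂S = √(M_H₂S/M_X).
4.11 = √(34.08/M_X)
M_X = 34.08 / 4.11² = 34.08 / 16.89 = 2.018 g/mol

2.018 g/mol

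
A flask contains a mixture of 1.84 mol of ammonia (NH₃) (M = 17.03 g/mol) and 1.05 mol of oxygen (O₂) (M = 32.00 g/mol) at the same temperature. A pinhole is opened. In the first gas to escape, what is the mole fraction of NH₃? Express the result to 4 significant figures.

0.7061

Effusion rate of each component ∝ n_i/√M_i (partial pressure × 1/√M).
x_NH₃(eff) = (n_NH₃/√M_NH₃) / (n_NH₃/√M_NH₃ + n_O₂/√M_O₂)
= (1.84/√17.03) / (1.84/√17.03 + 1.05/√32.00) = 0.4459/(0.4459 + 0.1856) = 0.7061.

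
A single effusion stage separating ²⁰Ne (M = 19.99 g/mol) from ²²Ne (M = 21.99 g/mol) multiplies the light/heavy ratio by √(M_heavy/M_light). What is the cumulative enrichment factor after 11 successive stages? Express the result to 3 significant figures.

1.69

Each stage multiplies the ratio by α = √(21.99/19.99), so after 11 stages the overall factor is α^11 = (21.99/19.99)^(11/2).
= 1.10005^(11/2) = 1.69.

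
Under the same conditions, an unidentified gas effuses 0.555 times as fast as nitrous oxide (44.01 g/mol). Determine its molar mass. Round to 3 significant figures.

143 g/mol

Since effusion rate ∝ 1/√M, rate_X/rate_N₂O = √(M_N₂O/M_X).
0.555 = √(44.01/M_X)
M_X = 44.01 / 0.555² = 44.01 / 0.3080 = 143 g/mol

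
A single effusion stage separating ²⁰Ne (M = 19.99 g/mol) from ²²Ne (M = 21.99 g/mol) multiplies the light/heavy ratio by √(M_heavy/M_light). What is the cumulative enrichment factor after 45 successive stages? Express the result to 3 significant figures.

After 45 stages the ratio has grown by (√(21.99/19.99))^45 = (21.99/19.99)^(45/2).
= 1.10005^(45/2) = 8.55.

8.55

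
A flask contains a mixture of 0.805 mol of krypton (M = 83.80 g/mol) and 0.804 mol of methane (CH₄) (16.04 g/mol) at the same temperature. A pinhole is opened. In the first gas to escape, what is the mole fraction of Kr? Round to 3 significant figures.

Rate_i ∝ x_i/√M_i (Graham's law weighted by mole fraction), so the effusate composition follows n_i/√M_i.
Mole fraction of Kr in the effusate = (n_Kr/√M_Kr) / (n_Kr/√M_Kr + n_CH₄/√M_CH₄)
= (0.805/√83.80) / (0.805/√83.80 + 0.804/√16.04) = 0.08794/(0.08794 + 0.2007) = 0.305.

0.305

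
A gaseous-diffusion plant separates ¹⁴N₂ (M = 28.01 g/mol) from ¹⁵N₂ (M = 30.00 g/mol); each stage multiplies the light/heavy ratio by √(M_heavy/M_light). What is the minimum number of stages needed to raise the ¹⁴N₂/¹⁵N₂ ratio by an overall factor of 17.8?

84

With α = √(30.00/28.01) per stage, ln α = ½ ln(1.07105) = 0.03432.
Need α^N ≥ 17.8 ⇒ N ≥ ln(17.8) / ln α = 2.879 / 0.03432 = 83.90.
Rounding up, N = 84 stages.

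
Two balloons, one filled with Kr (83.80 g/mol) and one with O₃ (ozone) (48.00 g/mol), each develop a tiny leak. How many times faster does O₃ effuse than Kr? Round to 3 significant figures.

1.32

From Graham's law, rate_O₃/rate_Kr = √(M_Kr/M_O₃) = √(83.80/48.00) = √1.746 = 1.32.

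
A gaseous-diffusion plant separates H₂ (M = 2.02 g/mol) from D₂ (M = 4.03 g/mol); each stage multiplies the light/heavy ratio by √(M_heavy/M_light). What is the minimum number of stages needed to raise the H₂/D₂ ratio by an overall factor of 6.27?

6

Per stage α = (4.03/2.02)^(1/2) = 1.99505^0.5, giving ln α = 0.3453.
Need α^N ≥ 6.27 ⇒ N ≥ ln(6.27) / ln α = 1.836 / 0.3453 = 5.32.
Minimum whole number of stages: N = 6.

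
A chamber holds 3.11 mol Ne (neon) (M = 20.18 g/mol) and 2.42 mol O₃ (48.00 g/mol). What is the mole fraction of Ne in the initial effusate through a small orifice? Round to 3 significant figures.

0.665

Effusion rate of each component ∝ n_i/√M_i (partial pressure × 1/√M).
x_Ne(eff) = (n_Ne/√M_Ne) / (n_Ne/√M_Ne + n_O₃/√M_O₃)
= (3.11/√20.18) / (3.11/√20.18 + 2.42/√48.00) = 0.6923/(0.6923 + 0.3493) = 0.665.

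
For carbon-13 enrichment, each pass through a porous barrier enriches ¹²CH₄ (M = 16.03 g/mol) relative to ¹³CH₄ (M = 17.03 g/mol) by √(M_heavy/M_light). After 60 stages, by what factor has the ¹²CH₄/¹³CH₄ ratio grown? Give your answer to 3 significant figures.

Each stage multiplies the ratio by α = √(17.03/16.03), so after 60 stages the overall factor is α^60 = (17.03/16.03)^(60/2).
= 1.06238^30 = 6.14.

6.14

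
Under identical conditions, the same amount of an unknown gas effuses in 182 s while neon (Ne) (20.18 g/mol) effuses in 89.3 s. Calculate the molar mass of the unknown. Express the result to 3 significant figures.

Using Graham's law: t_X/t_Ne = √(M_X/M_Ne).
182/89.3 = 2.038 = √(M_X/20.18)
M_X = 20.18 × 2.038² = 20.18 × 4.154 = 83.8 g/mol

83.8 g/mol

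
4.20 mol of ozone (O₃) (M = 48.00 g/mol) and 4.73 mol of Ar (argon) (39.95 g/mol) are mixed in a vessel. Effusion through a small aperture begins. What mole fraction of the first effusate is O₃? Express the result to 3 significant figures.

Effusion rate of each component ∝ n_i/√M_i (partial pressure × 1/√M).
So x_O₃ in the escaping gas = (n_O₃/√M_O₃) / Σ(n_i/√M_i)
= (4.20/√48.00) / (4.20/√48.00 + 4.73/√39.95) = 0.6062/(0.6062 + 0.7483) = 0.448.

0.448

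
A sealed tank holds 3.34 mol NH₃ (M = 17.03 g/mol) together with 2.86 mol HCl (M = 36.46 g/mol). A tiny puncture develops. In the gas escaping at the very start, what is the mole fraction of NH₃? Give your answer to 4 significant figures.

Each component's effusion rate ∝ (its partial pressure)·(1/√M) ∝ n_i/√M_i.
x_NH₃(eff) = (n_NH₃/√M_NH₃) / (n_NH₃/√M_NH₃ + n_HCl/√M_HCl)
= (3.34/√17.03) / (3.34/√17.03 + 2.86/√36.46) = 0.8094/(0.8094 + 0.4737) = 0.6308.

0.6308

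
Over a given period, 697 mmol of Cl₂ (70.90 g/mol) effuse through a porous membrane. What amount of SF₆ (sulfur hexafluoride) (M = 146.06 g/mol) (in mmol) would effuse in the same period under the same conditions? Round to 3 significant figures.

486 mmol

From Graham's law, rate_SF₆/rate_Cl₂ = √(M_Cl₂/M_SF₆) = √(70.90/146.06) = √0.4854 = 0.6967.
So the amount for SF₆ is 697 × 0.6967 = 486 mmol.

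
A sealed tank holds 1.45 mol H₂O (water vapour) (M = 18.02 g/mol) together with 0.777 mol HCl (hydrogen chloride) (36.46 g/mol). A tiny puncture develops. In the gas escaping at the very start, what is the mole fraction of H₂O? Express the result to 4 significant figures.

The effusion rate of species i is ∝ p_i/√M_i ∝ n_i/√M_i.
x_H₂O(eff) = (n_H₂O/√M_H₂O) / (n_H₂O/√M_H₂O + n_HCl/√M_HCl)
= (1.45/√18.02) / (1.45/√18.02 + 0.777/√36.46) = 0.3416/(0.3416 + 0.1287) = 0.7264.

0.7264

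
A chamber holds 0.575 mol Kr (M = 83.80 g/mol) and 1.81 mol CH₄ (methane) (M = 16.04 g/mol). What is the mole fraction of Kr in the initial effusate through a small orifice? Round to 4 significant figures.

The effusion rate of species i is ∝ p_i/√M_i ∝ n_i/√M_i.
x_Kr(eff) = (n_Kr/√M_Kr) / (n_Kr/√M_Kr + n_CH₄/√M_CH₄)
= (0.575/√83.80) / (0.575/√83.80 + 1.81/√16.04) = 0.06281/(0.06281 + 0.4519) = 0.1220.

0.1220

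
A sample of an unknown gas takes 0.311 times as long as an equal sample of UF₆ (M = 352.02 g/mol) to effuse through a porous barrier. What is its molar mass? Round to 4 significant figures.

Using Graham's law: t_X/t_UF₆ = √(M_X/M_UF₆).
0.311 = √(M_X/352.02)
M_X = 352.02 × 0.311² = 352.02 × 0.09672 = 34.05 g/mol

34.05 g/mol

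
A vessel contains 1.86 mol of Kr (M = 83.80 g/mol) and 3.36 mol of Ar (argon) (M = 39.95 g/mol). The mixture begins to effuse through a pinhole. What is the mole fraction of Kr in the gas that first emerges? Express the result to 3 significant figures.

0.277

The effusion rate of species i is ∝ p_i/√M_i ∝ n_i/√M_i.
So x_Kr in the escaping gas = (n_Kr/√M_Kr) / Σ(n_i/√M_i)
= (1.86/√83.80) / (1.86/√83.80 + 3.36/√39.95) = 0.2032/(0.2032 + 0.5316) = 0.277.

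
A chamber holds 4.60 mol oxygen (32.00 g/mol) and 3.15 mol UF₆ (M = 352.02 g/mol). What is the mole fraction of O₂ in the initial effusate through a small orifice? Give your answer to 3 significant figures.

Each component's effusion rate ∝ (its partial pressure)·(1/√M) ∝ n_i/√M_i.
So x_O₂ in the escaping gas = (n_O₂/√M_O₂) / Σ(n_i/√M_i)
= (4.60/√32.00) / (4.60/√32.00 + 3.15/√352.02) = 0.8132/(0.8132 + 0.1679) = 0.829.

0.829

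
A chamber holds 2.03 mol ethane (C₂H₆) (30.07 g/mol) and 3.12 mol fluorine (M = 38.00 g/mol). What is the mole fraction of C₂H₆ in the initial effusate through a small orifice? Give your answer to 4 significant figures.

0.4224

Each component's effusion rate ∝ (its partial pressure)·(1/√M) ∝ n_i/√M_i.
Mole fraction of C₂H₆ in the effusate = (n_C₂H₆/√M_C₂H₆) / (n_C₂H₆/√M_C₂H₆ + n_F₂/√M_F₂)
= (2.03/√30.07) / (2.03/√30.07 + 3.12/√38.00) = 0.3702/(0.3702 + 0.5061) = 0.4224.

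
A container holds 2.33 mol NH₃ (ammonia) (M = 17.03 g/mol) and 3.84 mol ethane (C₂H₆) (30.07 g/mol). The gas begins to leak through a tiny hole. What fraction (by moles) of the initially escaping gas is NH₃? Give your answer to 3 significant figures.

0.446

Effusion rate of each component ∝ n_i/√M_i (partial pressure × 1/√M).
x_NH₃(eff) = (n_NH₃/√M_NH₃) / (n_NH₃/√M_NH₃ + n_C₂H₆/√M_C₂H₆)
= (2.33/√17.03) / (2.33/√17.03 + 3.84/√30.07) = 0.5646/(0.5646 + 0.7003) = 0.446.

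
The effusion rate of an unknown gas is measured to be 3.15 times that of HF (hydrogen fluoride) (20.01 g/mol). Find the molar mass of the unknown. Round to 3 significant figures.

2.02 g/mol

By Graham's law, rate_X/rate_HF = √(M_HF/M_X).
3.15 = √(20.01/M_X)
M_X = 20.01 / 3.15² = 20.01 / 9.922 = 2.02 g/mol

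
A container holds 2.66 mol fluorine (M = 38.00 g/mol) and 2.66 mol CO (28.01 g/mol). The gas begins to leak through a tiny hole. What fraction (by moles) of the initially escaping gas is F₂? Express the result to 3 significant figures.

Rate_i ∝ x_i/√M_i (Graham's law weighted by mole fraction), so the effusate composition follows n_i/√M_i.
Mole fraction of F₂ in the effusate = (n_F₂/√M_F₂) / (n_F₂/√M_F₂ + n_CO/√M_CO)
= (2.66/√38.00) / (2.66/√38.00 + 2.66/√28.01) = 0.4315/(0.4315 + 0.5026) = 0.462.

0.462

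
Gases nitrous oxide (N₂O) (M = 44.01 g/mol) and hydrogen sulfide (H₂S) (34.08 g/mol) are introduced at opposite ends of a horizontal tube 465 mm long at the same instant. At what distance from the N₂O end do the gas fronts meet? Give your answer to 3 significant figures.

In equal time, each gas travels a distance ∝ its rate ∝ 1/√M, so d_N₂O/d_H₂S = √(M_H₂S/M_N₂O) = √(34.08/44.01) = 0.8800.
With d_N₂O + d_H₂S = 465 mm, d_H₂S = 465/(1 + 0.8800) = 247.3 mm.
d_N₂O = 465 − 247.3 = 218 mm.

218 mm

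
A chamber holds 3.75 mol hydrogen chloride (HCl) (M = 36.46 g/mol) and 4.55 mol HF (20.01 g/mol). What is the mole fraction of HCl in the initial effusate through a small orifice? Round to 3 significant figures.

0.379

Effusion rate of each component ∝ n_i/√M_i (partial pressure × 1/√M).
Mole fraction of HCl in the effusate = (n_HCl/√M_HCl) / (n_HCl/√M_HCl + n_HF/√M_HF)
= (3.75/√36.46) / (3.75/√36.46 + 4.55/√20.01) = 0.6210/(0.6210 + 1.017) = 0.379.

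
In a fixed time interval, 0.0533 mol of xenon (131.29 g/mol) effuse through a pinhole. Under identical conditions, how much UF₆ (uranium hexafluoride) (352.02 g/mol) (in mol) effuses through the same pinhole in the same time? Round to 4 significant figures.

0.03255 mol

Using Graham's law: rate_UF₆/rate_Xe = √(M_Xe/M_UF₆) = √(131.29/352.02) = √0.3730 = 0.6107.
So the amount for UF₆ is 0.0533 × 0.6107 = 0.03255 mol.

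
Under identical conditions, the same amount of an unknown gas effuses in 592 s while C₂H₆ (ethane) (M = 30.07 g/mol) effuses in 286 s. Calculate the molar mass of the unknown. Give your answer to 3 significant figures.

Using Graham's law: t_X/t_C₂H₆ = √(M_X/M_C₂H₆).
592/286 = 2.070 = √(M_X/30.07)
M_X = 30.07 × 2.070² = 30.07 × 4.285 = 129 g/mol

129 g/mol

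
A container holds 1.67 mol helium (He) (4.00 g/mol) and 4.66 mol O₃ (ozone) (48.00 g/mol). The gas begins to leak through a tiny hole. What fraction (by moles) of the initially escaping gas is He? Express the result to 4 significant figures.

Each component's effusion rate ∝ (its partial pressure)·(1/√M) ∝ n_i/√M_i.
So x_He in the escaping gas = (n_He/√M_He) / Σ(n_i/√M_i)
= (1.67/√4.00) / (1.67/√4.00 + 4.66/√48.00) = 0.8350/(0.8350 + 0.6726) = 0.5539.

0.5539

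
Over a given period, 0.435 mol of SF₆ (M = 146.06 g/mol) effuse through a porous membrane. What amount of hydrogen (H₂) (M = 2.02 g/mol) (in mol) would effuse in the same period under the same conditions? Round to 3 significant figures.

Graham's law gives rate_H₂/rate_SF₆ = √(M_SF₆/M_H₂) = √(146.06/2.02) = √72.31 = 8.503.
So the amount for H₂ is 0.435 × 8.503 = 3.70 mol.

3.70 mol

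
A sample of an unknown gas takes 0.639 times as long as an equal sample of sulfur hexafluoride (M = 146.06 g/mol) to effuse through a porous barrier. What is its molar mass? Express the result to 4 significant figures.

From Graham's law, t_X/t_SF₆ = √(M_X/M_SF₆).
0.639 = √(M_X/146.06)
M_X = 146.06 × 0.639² = 146.06 × 0.4083 = 59.64 g/mol

59.64 g/mol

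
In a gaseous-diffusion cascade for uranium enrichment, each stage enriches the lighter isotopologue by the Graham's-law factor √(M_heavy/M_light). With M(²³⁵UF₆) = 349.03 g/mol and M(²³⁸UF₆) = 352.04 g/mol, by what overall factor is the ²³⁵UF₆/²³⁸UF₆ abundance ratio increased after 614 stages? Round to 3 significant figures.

Each stage multiplies the ratio by α = √(352.04/349.03), so after 614 stages the overall factor is α^614 = (352.04/349.03)^(614/2).
= 1.00862^307 = 14.0.

14.0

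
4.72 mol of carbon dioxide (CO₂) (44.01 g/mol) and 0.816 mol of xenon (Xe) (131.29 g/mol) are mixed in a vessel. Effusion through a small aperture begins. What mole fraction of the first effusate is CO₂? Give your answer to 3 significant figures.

Effusion rate of each component ∝ n_i/√M_i (partial pressure × 1/√M).
x_CO₂(eff) = (n_CO₂/√M_CO₂) / (n_CO₂/√M_CO₂ + n_Xe/√M_Xe)
= (4.72/√44.01) / (4.72/√44.01 + 0.816/√131.29) = 0.7115/(0.7115 + 0.07122) = 0.909.

0.909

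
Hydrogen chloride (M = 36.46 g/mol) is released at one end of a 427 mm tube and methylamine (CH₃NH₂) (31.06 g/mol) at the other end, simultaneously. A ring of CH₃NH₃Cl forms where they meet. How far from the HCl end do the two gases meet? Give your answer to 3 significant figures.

The fronts meet when d_HCl + d_CH₃NH₂ = L with d_HCl/d_CH₃NH₂ = √(M_CH₃NH₂/M_HCl) (Graham's law). Here √(M_CH₃NH₂/M_HCl) = √(31.06/36.46) = 0.9230.
With d_HCl + d_CH₃NH₂ = 427 mm, d_CH₃NH₂ = 427/(1 + 0.9230) = 222.1 mm.
d_HCl = 427 − 222.1 = 205 mm.

205 mm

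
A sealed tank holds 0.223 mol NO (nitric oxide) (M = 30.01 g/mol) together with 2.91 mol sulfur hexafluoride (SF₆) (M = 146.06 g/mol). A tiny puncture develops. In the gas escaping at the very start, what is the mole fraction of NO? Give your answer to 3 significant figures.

0.145

Rate_i ∝ x_i/√M_i (Graham's law weighted by mole fraction), so the effusate composition follows n_i/√M_i.
Mole fraction of NO in the effusate = (n_NO/√M_NO) / (n_NO/√M_NO + n_SF₆/√M_SF₆)
= (0.223/√30.01) / (0.223/√30.01 + 2.91/√146.06) = 0.04071/(0.04071 + 0.2408) = 0.145.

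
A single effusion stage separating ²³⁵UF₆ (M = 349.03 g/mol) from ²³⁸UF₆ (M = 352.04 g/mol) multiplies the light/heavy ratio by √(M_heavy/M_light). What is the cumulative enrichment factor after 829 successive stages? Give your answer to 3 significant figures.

Overall factor = α^829 with α = √(352.04/349.03), i.e. (352.04/349.03)^(829/2).
= 1.00862^(829/2) = 35.1.

35.1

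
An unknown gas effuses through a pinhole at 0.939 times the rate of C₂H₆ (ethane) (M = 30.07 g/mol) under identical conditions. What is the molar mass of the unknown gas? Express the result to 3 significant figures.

Since effusion rate ∝ 1/√M, rate_X/rate_C₂H₆ = √(M_C₂H₆/M_X).
0.939 = √(30.07/M_X)
M_X = 30.07 / 0.939² = 30.07 / 0.8817 = 34.1 g/mol

34.1 g/mol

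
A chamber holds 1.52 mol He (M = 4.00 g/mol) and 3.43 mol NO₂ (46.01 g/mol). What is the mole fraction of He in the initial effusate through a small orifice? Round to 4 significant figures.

Rate_i ∝ x_i/√M_i (Graham's law weighted by mole fraction), so the effusate composition follows n_i/√M_i.
So x_He in the escaping gas = (n_He/√M_He) / Σ(n_i/√M_i)
= (1.52/√4.00) / (1.52/√4.00 + 3.43/√46.01) = 0.7600/(0.7600 + 0.5057) = 0.6005.

0.6005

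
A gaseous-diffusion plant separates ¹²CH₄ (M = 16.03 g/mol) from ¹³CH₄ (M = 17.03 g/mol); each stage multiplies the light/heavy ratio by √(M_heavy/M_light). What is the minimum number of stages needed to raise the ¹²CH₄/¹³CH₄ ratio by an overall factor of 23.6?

Single-stage factor α = √(17.03/16.03), so ln α = ½ ln(1.06238) = 0.03026.
Need α^N ≥ 23.6 ⇒ N ≥ ln(23.6) / ln α = 3.161 / 0.03026 = 104.48.
Rounding up, N = 105 stages.

105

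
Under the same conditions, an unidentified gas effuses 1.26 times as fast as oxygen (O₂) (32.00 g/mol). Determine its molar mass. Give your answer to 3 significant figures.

20.2 g/mol

Graham's law gives rate_X/rate_O₂ = √(M_O₂/M_X).
1.26 = √(32.00/M_X)
M_X = 32.00 / 1.26² = 32.00 / 1.588 = 20.2 g/mol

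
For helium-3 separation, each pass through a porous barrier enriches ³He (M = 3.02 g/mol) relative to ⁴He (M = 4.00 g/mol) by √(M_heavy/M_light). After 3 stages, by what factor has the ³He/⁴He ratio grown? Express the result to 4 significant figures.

1.524

Each stage multiplies the ratio by α = √(4.00/3.02), so after 3 stages the overall factor is α^3 = (4.00/3.02)^(3/2).
= 1.32450^(3/2) = 1.524.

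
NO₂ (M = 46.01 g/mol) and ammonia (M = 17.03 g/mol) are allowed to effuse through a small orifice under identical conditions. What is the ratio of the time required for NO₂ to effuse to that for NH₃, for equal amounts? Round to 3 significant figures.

1.64

Graham's law gives t_NO₂/t_NH₃ = √(M_NO₂/M_NH₃) = √(46.01/17.03) = √2.702 = 1.64.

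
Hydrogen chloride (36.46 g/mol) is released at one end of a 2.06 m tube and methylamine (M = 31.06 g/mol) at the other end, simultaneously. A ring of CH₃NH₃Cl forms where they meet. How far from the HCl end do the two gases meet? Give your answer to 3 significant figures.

0.989 m

The fronts meet when d_HCl + d_CH₃NH₂ = L with d_HCl/d_CH₃NH₂ = √(M_CH₃NH₂/M_HCl) (Graham's law). Here √(M_CH₃NH₂/M_HCl) = √(31.06/36.46) = 0.9230.
With d_HCl + d_CH₃NH₂ = 2.06 m, d_CH₃NH₂ = 2.06/(1 + 0.9230) = 1.071 m.
d_HCl = 2.06 − 1.071 = 0.989 m.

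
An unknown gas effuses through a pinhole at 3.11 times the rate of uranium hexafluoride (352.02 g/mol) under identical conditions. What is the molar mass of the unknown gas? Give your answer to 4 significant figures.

From Graham's law, rate_X/rate_UF₆ = √(M_UF₆/M_X).
3.11 = √(352.02/M_X)
M_X = 352.02 / 3.11² = 352.02 / 9.672 = 36.40 g/mol

36.40 g/mol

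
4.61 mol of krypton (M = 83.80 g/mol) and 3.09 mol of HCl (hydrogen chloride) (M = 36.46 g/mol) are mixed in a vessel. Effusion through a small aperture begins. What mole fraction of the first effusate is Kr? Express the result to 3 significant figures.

Effusion rate of each component ∝ n_i/√M_i (partial pressure × 1/√M).
x_Kr(eff) = (n_Kr/√M_Kr) / (n_Kr/√M_Kr + n_HCl/√M_HCl)
= (4.61/√83.80) / (4.61/√83.80 + 3.09/√36.46) = 0.5036/(0.5036 + 0.5117) = 0.496.

0.496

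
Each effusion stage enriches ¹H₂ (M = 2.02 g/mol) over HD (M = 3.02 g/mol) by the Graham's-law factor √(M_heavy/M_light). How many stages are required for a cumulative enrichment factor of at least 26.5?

17

Per stage α = (3.02/2.02)^(1/2) = 1.49505^0.5, giving ln α = 0.2011.
Need α^N ≥ 26.5 ⇒ N ≥ ln(26.5) / ln α = 3.277 / 0.2011 = 16.30.
Rounding up, N = 17 stages.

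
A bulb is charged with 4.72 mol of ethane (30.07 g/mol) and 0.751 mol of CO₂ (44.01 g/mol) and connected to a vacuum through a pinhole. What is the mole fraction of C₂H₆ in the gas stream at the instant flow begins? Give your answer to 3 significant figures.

Each component's effusion rate ∝ (its partial pressure)·(1/√M) ∝ n_i/√M_i.
x_C₂H₆(eff) = (n_C₂H₆/√M_C₂H₆) / (n_C₂H₆/√M_C₂H₆ + n_CO₂/√M_CO₂)
= (4.72/√30.07) / (4.72/√30.07 + 0.751/√44.01) = 0.8607/(0.8607 + 0.1132) = 0.884.

0.884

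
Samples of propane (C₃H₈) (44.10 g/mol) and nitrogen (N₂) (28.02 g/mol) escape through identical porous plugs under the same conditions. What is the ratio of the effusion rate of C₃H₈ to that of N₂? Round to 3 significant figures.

0.797

From Graham's law, rate_C₃H₈/rate_N₂ = √(M_N₂/M_C₃H₈) = √(28.02/44.10) = √0.6354 = 0.797.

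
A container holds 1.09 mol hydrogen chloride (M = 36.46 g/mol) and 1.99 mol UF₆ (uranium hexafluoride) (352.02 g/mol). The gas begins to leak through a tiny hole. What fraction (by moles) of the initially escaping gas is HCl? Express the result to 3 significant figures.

0.630

Each component's effusion rate ∝ (its partial pressure)·(1/√M) ∝ n_i/√M_i.
Mole fraction of HCl in the effusate = (n_HCl/√M_HCl) / (n_HCl/√M_HCl + n_UF₆/√M_UF₆)
= (1.09/√36.46) / (1.09/√36.46 + 1.99/√352.02) = 0.1805/(0.1805 + 0.1061) = 0.630.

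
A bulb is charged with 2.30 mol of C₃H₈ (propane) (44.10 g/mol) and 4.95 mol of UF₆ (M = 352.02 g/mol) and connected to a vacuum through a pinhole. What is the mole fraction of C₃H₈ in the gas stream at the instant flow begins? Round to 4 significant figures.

0.5676

Rate_i ∝ x_i/√M_i (Graham's law weighted by mole fraction), so the effusate composition follows n_i/√M_i.
So x_C₃H₈ in the escaping gas = (n_C₃H₈/√M_C₃H₈) / Σ(n_i/√M_i)
= (2.30/√44.10) / (2.30/√44.10 + 4.95/√352.02) = 0.3463/(0.3463 + 0.2638) = 0.5676.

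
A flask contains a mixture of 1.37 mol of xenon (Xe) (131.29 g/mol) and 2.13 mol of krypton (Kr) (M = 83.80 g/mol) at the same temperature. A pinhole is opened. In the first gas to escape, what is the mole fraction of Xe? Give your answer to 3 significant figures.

Effusion rate of each component ∝ n_i/√M_i (partial pressure × 1/√M).
x_Xe(eff) = (n_Xe/√M_Xe) / (n_Xe/√M_Xe + n_Kr/√M_Kr)
= (1.37/√131.29) / (1.37/√131.29 + 2.13/√83.80) = 0.1196/(0.1196 + 0.2327) = 0.339.

0.339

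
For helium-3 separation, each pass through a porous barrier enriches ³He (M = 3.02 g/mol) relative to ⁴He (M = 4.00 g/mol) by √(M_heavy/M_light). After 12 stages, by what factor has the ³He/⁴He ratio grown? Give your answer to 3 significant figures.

5.40

After 12 stages the ratio has grown by (√(4.00/3.02))^12 = (4.00/3.02)^(12/2).
= 1.32450^6 = 5.40.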